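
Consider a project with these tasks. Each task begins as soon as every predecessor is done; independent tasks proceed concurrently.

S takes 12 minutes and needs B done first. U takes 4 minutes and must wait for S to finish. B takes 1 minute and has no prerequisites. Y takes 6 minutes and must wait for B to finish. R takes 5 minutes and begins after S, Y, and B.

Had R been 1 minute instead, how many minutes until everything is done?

The binding path is B→S→R = 1+12+5 = 18; finish at 18 minutes.
R lies on that path, so at 1 minute the path becomes 14 minutes.
Now B→S→U = 1+12+4 = 17 is longest, so the finish becomes 17 minutes.

17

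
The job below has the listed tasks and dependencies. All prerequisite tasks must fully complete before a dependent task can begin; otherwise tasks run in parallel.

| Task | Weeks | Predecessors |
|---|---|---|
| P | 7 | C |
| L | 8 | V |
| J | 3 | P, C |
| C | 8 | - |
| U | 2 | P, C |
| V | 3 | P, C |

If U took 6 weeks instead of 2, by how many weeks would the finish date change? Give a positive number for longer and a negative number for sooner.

As given, the longest chain is C→P→V→L = 8+7+3+8 = 26, so the finish is 26 weeks.
The longest path through U is only 17 weeks, so U has float 9.
The critical path is still C→P→V→L; finish is now 26 weeks.
Change in finish: 26 − 26 = +0 weeks.

0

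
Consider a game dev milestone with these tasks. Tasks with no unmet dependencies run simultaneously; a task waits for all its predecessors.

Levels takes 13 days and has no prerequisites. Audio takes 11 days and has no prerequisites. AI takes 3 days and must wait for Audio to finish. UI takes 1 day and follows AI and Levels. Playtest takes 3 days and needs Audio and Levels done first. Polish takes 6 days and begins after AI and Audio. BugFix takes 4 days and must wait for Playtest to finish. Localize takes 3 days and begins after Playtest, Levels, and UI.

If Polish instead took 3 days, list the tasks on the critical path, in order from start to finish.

Levels, Playtest, BugFix

Baseline: Audio→AI→Polish = 11+3+6 = 20 → 20 days.
Since Polish is critical, the -3 change carries straight to that chain (now 17 days).
New critical path: Levels→Playtest→BugFix = 13+3+4 = 20 ⇒ 20 days.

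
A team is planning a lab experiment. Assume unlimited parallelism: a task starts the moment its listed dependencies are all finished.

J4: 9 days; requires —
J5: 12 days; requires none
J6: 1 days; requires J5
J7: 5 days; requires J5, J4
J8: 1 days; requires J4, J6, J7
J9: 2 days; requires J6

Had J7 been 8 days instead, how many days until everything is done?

21

As given, the longest chain is J5→J7→J8 = 12+5+1 = 18, so the finish is 18 days.
Since J7 is critical, the +3 change carries straight to that chain (now 21 days).
The critical path is still J5→J7→J8; finish is now 21 days.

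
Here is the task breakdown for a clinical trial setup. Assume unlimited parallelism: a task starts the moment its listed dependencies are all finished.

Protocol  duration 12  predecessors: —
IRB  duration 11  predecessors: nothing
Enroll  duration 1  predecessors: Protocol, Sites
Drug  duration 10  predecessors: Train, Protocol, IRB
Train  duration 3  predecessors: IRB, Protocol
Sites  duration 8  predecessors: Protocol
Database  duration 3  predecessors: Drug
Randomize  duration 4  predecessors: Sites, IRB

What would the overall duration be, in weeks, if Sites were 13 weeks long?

As given, the longest chain is Protocol→Train→Drug→Database = 12+3+10+3 = 28, so the finish is 28 weeks.
Sites is off the critical path — its longest chain is 24 weeks, giving 4 of slack.
New critical path: Protocol→Sites→Randomize = 12+13+4 = 29 ⇒ 29 weeks.

29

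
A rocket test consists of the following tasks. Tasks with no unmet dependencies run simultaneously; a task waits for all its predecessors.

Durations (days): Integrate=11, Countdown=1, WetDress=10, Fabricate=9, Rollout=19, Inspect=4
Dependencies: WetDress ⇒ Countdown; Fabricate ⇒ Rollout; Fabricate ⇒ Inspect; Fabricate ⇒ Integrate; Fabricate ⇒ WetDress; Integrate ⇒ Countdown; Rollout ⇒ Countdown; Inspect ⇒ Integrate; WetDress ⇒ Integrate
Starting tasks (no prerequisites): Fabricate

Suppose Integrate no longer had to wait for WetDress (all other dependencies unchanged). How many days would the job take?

Before: longest chain Fabricate→WetDress→Integrate→Countdown = 9+10+11+1 = 31, finish 31.
Without WetDress→Integrate, Integrate's earliest start moves from 19 to 13.
After: Fabricate→Rollout→Countdown = 9+19+1 = 29 → 29 days.

29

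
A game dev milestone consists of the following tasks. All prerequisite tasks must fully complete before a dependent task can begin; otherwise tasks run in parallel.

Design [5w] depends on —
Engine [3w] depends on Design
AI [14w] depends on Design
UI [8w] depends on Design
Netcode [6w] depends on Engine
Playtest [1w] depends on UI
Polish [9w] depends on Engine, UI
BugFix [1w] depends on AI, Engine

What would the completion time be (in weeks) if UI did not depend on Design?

Before: longest chain Design→UI→Polish = 5+8+9 = 22, finish 22.
Without Design→UI, UI's earliest start moves from 5 to 0.
After: Design→AI→BugFix = 5+14+1 = 20 → 20 weeks.

20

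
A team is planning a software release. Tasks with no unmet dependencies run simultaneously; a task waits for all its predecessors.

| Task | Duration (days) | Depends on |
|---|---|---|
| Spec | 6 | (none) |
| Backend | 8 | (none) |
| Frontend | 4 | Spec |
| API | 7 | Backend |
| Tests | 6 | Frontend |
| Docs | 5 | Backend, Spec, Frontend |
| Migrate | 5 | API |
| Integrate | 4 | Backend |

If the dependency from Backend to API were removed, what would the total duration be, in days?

16

With the dependency in place, Backend→API→Migrate = 8+7+5 = 20 sets the finish at 20 days.
Without Backend→API, API's earliest start moves from 8 to 0.
The longest chain is now Spec→Frontend→Tests = 6+4+6 = 16, so the schedule takes 16 days.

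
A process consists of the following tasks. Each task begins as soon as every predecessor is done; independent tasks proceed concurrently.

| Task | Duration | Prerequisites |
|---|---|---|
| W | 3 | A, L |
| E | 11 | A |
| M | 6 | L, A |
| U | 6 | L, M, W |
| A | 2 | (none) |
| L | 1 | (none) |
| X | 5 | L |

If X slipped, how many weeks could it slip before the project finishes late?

Critical path: A→M→U = 2+6+6 = 14, so the finish is 14 weeks.
X finishes as early as 6 and must finish by 14.
So X can slip 14 − 6 = 8 weeks.

8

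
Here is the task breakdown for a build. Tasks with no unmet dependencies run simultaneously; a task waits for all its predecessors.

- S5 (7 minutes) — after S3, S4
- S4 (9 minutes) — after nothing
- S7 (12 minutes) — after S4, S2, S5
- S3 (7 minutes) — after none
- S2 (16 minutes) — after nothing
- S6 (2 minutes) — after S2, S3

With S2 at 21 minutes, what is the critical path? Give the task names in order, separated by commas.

Baseline: S2→S7 = 16+12 = 28 → 28 minutes.
S2 lies on that path, so at 21 minutes the path becomes 33 minutes.
The critical path is still S2→S7; finish is now 33 minutes.

S2, S7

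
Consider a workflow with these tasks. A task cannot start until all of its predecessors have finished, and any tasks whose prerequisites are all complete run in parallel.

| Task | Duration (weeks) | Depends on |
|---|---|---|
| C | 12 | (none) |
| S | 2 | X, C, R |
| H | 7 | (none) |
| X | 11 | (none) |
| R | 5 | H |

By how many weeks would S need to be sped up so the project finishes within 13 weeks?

Current finish: 14 weeks; target: 13.
S is on every critical path, so each week cut from S cuts the finish by one (this holds down to a finish of 13).
Need 14 − 13 = 1 week off S → S becomes 1 week, finish becomes 13.

1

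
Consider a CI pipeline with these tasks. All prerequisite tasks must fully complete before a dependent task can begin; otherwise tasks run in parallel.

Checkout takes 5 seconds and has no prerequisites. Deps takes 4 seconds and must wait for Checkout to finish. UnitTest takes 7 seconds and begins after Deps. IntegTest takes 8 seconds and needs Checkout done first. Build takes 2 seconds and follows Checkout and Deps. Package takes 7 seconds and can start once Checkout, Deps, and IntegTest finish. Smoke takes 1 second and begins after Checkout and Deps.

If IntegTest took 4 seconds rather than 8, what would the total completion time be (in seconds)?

The binding path is Checkout→IntegTest→Package = 5+8+7 = 20; finish at 20 seconds.
Since IntegTest is critical, the -4 change carries straight to that chain (now 16 seconds).
The binding chain switches to Checkout→Deps→UnitTest = 5+4+7 = 16; finish 16 seconds.

16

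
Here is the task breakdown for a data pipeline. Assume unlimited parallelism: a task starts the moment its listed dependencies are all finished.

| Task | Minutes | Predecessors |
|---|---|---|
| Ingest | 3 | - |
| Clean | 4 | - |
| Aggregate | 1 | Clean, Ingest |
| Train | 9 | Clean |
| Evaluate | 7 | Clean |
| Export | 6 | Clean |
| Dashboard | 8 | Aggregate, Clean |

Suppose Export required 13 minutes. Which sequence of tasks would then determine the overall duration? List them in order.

As given, the longest chain is Clean→Aggregate→Dashboard = 4+1+8 = 13, so the finish is 13 minutes.
The longest path through Export is only 10 minutes, so Export has float 3.
The binding chain switches to Clean→Export = 4+13 = 17; finish 17 minutes.

Clean, Export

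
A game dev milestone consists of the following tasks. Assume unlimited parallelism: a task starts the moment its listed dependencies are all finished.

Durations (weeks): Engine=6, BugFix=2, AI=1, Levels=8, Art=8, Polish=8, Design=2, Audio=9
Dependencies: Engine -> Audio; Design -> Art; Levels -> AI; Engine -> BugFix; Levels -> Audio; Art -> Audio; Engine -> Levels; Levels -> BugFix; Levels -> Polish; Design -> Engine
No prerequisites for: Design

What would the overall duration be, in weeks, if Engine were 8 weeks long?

27

Actual critical path: Design→Engine→Levels→Audio = 2+6+8+9 = 25 ⇒ 25 weeks.
Since Engine is critical, the +2 change carries straight to that chain (now 27 weeks).
No other chain overtakes it, so the finish is 27 weeks.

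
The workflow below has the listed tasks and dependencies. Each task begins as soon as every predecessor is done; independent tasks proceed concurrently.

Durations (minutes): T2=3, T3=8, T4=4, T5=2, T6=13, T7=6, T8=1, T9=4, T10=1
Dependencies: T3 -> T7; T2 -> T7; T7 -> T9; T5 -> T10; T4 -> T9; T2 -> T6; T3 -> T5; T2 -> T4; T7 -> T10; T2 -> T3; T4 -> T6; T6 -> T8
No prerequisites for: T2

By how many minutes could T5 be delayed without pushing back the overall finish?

7

T2→T3→T7→T9 = 3+8+6+4 = 21 sets the makespan at 21 minutes.
The longest chain containing T5 totals 14 minutes.
Slack of T5 = 18 − 11 = 7 minutes.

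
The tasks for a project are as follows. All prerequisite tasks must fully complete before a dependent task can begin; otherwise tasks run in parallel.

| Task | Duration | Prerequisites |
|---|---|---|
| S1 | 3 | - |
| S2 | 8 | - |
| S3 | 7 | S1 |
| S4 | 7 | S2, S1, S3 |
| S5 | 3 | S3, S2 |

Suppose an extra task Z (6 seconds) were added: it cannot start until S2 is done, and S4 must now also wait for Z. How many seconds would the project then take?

21

Originally the project takes 17 seconds.
With Z inserted, S4 now waits for max(S2, S1, S3, Z).
New critical path: S2→Z→S4 = 8+6+7 = 21 ⇒ 21 seconds.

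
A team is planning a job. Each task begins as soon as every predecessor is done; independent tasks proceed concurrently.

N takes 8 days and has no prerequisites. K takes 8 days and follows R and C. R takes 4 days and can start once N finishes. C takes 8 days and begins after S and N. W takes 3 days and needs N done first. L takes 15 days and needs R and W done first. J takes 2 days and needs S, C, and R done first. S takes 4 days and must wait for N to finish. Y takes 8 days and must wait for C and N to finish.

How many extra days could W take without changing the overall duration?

The longest chain is N→S→C→K = 8+4+8+8 = 28; overall finish 28 days.
W finishes as early as 11 and must finish by 13.
Slack of W = 10 − 8 = 2 days.

2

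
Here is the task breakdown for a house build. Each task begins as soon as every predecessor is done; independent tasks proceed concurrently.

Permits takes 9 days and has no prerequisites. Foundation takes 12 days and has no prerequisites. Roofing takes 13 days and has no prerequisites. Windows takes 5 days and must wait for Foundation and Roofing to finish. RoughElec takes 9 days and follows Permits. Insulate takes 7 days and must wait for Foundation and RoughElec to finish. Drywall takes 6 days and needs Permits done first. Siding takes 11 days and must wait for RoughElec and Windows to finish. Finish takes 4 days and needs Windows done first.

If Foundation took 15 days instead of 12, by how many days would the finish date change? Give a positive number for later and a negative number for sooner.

Critical path before the change: Permits→RoughElec→Siding = 9+9+11 = 29 giving 29 days.
Foundation has 1 day of float (longest path through it is 28).
The binding chain switches to Foundation→Windows→Siding = 15+5+11 = 31; finish 31 days.
Change in finish: 31 − 29 = +2 days.

2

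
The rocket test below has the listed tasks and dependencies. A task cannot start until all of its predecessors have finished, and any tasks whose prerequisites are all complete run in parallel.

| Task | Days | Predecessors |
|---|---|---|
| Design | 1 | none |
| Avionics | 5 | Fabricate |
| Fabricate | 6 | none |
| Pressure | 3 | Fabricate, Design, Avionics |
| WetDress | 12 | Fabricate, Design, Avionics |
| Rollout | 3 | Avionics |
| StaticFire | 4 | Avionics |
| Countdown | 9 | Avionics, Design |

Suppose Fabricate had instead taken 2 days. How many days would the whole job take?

19

The binding path is Fabricate→Avionics→WetDress = 6+5+12 = 23; finish at 23 days.
Since Fabricate is critical, the -4 change carries straight to that chain (now 19 days).
No other chain overtakes it, so the finish is 19 days.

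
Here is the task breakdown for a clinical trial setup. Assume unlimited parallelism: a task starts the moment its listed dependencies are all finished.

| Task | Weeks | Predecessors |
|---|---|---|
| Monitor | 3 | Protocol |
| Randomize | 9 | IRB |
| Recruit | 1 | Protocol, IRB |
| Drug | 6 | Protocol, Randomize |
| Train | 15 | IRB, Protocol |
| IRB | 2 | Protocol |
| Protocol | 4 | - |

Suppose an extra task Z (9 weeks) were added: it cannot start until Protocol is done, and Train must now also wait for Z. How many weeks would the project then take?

Originally the project takes 21 weeks.
With Z inserted, Train now waits for max(IRB, Protocol, Z).
New critical path: Protocol→Z→Train = 4+9+15 = 28 ⇒ 28 weeks.

28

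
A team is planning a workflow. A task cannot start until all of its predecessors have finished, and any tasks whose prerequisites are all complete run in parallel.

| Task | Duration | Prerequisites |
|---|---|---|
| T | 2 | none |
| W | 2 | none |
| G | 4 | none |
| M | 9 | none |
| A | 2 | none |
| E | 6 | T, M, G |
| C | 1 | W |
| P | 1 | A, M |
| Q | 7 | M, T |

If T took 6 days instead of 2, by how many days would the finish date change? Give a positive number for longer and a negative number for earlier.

0

Baseline: M→Q = 9+7 = 16 → 16 days.
The longest path through T is only 9 days, so T has float 7.
No other chain overtakes it, so the finish is 16 days.
Change in finish: 16 − 16 = +0 days.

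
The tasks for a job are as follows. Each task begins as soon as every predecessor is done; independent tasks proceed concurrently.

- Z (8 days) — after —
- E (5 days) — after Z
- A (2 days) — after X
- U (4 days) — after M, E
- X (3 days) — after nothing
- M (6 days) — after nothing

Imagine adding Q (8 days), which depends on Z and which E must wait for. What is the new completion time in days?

Originally the plan takes 17 days.
With Q inserted, E now waits for max(Z, Q).
New critical path: Z→Q→E→U = 8+8+5+4 = 25 ⇒ 25 days.

25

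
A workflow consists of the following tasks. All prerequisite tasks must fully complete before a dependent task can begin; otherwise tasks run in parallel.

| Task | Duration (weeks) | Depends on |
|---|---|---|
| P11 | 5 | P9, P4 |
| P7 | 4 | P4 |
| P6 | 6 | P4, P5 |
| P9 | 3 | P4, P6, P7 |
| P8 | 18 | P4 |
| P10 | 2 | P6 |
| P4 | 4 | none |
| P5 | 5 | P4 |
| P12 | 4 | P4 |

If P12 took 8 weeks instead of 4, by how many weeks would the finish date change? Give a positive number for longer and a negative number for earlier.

0

Baseline: P4→P5→P6→P9→P11 = 4+5+6+3+5 = 23 → 23 weeks.
The longest path through P12 is only 8 weeks, so P12 has float 15.
That remains the longest chain; total 23 weeks.
Change in finish: 23 − 23 = +0 weeks.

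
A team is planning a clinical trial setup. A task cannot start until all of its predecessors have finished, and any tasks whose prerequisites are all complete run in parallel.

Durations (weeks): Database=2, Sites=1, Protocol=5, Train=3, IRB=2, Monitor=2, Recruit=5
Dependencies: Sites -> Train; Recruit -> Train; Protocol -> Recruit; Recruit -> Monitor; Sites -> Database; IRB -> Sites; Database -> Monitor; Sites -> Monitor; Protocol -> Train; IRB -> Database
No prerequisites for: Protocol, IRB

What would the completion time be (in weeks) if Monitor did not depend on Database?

Before: longest chain Protocol→Recruit→Train = 5+5+3 = 13, finish 13.
Dropping Database→Monitor doesn't change Monitor's earliest start (10); another predecessor still binds.
After: Protocol→Recruit→Train = 5+5+3 = 13 → 13 weeks.

13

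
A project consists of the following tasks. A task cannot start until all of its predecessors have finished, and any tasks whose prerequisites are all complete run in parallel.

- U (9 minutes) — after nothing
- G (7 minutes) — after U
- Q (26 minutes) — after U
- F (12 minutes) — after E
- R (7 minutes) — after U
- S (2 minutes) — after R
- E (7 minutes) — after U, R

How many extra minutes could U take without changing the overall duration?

U→R→E→F = 9+7+7+12 = 35 sets the makespan at 35 minutes.
U finishes as early as 9 and must finish by 9.
Float = 35 − 35 = 0.

0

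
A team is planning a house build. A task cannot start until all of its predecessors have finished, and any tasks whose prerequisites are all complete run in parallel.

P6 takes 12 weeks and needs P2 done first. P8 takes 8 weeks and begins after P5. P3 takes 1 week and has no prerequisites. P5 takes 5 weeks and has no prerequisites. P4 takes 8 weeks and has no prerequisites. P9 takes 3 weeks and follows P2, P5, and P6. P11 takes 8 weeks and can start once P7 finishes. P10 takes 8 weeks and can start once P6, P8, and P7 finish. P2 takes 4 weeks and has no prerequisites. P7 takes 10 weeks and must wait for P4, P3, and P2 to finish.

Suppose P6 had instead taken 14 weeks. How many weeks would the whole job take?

Critical path before the change: P4→P7→P10 = 8+10+8 = 26 giving 26 weeks.
The longest path through P6 is only 24 weeks, so P6 has float 2.
The binding chain switches to P2→P6→P10 = 4+14+8 = 26; finish 26 weeks.

26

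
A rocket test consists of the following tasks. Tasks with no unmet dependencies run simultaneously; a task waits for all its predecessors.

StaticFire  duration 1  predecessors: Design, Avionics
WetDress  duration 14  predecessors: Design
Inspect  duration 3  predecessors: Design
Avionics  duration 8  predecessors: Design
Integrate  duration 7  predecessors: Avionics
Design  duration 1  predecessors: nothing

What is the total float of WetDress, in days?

1

Design→Avionics→Integrate = 1+8+7 = 16 sets the makespan at 16 days.
The longest chain containing WetDress totals 15 days.
So WetDress can slip 16 − 15 = 1 day.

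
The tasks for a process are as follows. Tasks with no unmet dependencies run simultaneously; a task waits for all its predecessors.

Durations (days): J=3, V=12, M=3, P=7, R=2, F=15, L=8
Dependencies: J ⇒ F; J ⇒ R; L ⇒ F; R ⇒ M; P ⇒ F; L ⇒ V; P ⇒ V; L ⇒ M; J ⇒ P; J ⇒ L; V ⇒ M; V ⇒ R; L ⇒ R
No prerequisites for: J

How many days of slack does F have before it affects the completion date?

J→L→V→R→M = 3+8+12+2+3 = 28 sets the makespan at 28 days.
Longest path through F: 26 days (earliest finish 26, latest finish 28).
Float = 28 − 26 = 2.

2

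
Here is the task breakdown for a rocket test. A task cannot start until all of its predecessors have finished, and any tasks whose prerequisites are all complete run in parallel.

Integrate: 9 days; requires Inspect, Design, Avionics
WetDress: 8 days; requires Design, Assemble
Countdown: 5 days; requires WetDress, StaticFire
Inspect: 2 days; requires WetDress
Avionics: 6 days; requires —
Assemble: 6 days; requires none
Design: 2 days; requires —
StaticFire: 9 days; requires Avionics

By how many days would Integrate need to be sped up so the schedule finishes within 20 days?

Current finish: 25 days; target: 20.
Integrate is on every critical path, so each day cut from Integrate cuts the finish by one (this holds down to a finish of 20).
Need 25 − 20 = 5 days off Integrate → Integrate becomes 4 days, finish becomes 20.

5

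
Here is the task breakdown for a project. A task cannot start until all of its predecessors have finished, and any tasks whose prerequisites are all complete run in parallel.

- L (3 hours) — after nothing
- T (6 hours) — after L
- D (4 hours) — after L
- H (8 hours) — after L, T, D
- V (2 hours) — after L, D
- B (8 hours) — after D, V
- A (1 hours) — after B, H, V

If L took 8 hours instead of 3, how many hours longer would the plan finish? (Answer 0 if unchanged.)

5

Actual critical path: L→T→H→A = 3+6+8+1 = 18 ⇒ 18 hours.
L is on the critical path; changing it to 8 makes that path 23 hours.
No other chain overtakes it, so the finish is 23 hours.
Change in finish: 23 − 18 = +5 hours.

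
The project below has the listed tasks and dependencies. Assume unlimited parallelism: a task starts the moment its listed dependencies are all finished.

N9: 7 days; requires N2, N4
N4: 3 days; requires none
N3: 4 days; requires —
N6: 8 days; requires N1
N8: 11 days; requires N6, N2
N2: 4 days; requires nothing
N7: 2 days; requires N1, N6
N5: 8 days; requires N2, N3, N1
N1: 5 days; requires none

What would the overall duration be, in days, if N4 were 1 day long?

24

Baseline: N1→N6→N8 = 5+8+11 = 24 → 24 days.
N4 has 14 days of float (longest path through it is 10).
That remains the longest chain; total 24 days.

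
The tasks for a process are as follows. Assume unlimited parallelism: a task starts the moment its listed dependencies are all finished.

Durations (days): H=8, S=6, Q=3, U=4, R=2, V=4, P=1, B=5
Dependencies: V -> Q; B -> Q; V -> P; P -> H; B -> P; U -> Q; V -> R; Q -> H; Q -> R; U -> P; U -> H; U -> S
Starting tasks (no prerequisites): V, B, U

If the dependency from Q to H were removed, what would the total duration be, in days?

Original critical path: B→Q→H = 5+3+8 = 16 ⇒ 16 days.
Without Q→H, H's earliest start moves from 8 to 6.
New critical path: B→P→H = 5+1+8 = 14 ⇒ 14 days.

14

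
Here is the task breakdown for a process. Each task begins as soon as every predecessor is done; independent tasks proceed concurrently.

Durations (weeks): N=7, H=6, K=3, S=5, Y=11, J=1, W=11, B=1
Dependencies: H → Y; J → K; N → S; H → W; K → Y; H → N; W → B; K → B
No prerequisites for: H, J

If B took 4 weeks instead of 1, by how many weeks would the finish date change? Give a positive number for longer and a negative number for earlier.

As given, the longest chain is H→W→B = 6+11+1 = 18, so the finish is 18 weeks.
B lies on that path, so at 4 weeks the path becomes 21 weeks.
The critical path is still H→W→B; finish is now 21 weeks.
Change in finish: 21 − 18 = +3 weeks.

3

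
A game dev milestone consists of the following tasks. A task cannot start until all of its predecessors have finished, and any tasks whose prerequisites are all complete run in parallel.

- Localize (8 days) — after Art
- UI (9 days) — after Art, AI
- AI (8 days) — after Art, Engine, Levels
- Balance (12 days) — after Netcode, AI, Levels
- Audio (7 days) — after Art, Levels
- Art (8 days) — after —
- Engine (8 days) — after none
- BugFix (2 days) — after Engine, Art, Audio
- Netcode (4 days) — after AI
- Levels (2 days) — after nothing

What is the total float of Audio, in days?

Engine→AI→Netcode→Balance = 8+8+4+12 = 32 sets the makespan at 32 days.
Longest path through Audio: 17 days (earliest finish 15, latest finish 30).
Float = 32 − 17 = 15.

15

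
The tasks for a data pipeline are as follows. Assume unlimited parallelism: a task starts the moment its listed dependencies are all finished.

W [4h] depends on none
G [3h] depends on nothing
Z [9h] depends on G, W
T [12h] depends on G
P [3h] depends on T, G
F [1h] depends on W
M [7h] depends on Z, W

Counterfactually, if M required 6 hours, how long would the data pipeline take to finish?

19

Critical path before the change: W→Z→M = 4+9+7 = 20 giving 20 hours.
M lies on that path, so at 6 hours the path becomes 19 hours.
That remains the longest chain; total 19 hours.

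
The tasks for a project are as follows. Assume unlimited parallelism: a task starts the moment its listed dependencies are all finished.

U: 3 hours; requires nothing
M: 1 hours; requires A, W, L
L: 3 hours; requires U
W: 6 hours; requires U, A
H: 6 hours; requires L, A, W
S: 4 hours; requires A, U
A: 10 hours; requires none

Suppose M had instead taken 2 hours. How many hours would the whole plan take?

22

Actual critical path: A→W→H = 10+6+6 = 22 ⇒ 22 hours.
M has 5 hours of float (longest path through it is 17).
That remains the longest chain; total 22 hours.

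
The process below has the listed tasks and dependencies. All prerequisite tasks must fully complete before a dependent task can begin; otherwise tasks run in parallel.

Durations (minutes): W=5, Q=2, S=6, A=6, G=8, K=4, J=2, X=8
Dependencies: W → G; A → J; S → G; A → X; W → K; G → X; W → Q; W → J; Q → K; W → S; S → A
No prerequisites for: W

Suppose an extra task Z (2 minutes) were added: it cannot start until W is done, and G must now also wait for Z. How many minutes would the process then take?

27

Originally the process takes 27 minutes.
With Z inserted, G now waits for max(S, W, Z).
New critical path: W→S→G→X = 5+6+8+8 = 27 ⇒ 27 minutes.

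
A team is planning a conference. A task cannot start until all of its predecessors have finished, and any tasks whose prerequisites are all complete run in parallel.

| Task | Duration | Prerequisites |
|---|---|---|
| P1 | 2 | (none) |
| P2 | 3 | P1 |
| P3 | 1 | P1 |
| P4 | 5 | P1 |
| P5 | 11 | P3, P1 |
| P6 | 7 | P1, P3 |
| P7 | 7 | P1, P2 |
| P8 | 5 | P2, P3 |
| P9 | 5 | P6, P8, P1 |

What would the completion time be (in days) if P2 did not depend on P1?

With the dependency in place, P1→P2→P8→P9 = 2+3+5+5 = 15 sets the finish at 15 days.
Without P1→P2, P2's earliest start moves from 2 to 0.
After: P1→P3→P6→P9 = 2+1+7+5 = 15 → 15 days.

15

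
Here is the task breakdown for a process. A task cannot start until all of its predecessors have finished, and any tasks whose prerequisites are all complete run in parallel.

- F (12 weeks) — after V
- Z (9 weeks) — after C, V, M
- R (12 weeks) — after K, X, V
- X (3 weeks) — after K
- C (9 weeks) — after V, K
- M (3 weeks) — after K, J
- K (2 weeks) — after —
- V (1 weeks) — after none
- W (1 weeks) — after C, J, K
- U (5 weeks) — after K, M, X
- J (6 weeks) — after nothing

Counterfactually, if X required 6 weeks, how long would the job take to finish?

20

Baseline: K→C→Z = 2+9+9 = 20 → 20 weeks.
The longest path through X is only 17 weeks, so X has float 3.
That remains the longest chain; total 20 weeks.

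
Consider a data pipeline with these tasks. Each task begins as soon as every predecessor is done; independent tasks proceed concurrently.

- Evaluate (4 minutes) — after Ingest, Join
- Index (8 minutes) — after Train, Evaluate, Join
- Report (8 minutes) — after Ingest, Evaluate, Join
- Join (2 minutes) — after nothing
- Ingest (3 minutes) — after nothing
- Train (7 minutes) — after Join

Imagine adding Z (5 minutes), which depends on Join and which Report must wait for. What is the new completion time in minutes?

Originally the plan takes 17 minutes.
With Z inserted, Report now waits for max(Ingest, Evaluate, Join, Z).
New critical path: Join→Train→Index = 2+7+8 = 17 ⇒ 17 minutes.

17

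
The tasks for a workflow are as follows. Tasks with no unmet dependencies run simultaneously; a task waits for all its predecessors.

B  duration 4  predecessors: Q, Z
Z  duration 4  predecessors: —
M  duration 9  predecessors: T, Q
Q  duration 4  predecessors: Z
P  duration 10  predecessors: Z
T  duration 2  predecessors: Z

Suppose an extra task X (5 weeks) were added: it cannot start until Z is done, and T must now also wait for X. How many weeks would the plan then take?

20

Originally the plan takes 17 weeks.
With X inserted, T now waits for max(Z, X).
New critical path: Z→X→T→M = 4+5+2+9 = 20 ⇒ 20 weeks.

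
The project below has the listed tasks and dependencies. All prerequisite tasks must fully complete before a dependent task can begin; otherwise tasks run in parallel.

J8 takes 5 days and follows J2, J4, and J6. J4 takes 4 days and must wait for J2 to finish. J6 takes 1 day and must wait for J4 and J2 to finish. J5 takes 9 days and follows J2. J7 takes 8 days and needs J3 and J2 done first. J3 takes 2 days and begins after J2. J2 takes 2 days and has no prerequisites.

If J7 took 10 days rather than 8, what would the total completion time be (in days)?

The binding path is J2→J3→J7 = 2+2+8 = 12; finish at 12 days.
Since J7 is critical, the +2 change carries straight to that chain (now 14 days).
That remains the longest chain; total 14 days.

14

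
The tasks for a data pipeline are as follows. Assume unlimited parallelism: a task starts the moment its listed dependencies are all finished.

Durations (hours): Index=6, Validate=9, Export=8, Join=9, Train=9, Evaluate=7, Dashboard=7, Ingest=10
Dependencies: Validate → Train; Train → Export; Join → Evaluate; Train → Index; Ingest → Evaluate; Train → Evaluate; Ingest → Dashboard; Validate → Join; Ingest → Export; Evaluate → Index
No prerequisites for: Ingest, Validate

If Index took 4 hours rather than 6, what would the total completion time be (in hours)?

29

The binding path is Validate→Join→Evaluate→Index = 9+9+7+6 = 31; finish at 31 hours.
Since Index is critical, the -2 change carries straight to that chain (now 29 hours).
The critical path is still Validate→Join→Evaluate→Index; finish is now 29 hours.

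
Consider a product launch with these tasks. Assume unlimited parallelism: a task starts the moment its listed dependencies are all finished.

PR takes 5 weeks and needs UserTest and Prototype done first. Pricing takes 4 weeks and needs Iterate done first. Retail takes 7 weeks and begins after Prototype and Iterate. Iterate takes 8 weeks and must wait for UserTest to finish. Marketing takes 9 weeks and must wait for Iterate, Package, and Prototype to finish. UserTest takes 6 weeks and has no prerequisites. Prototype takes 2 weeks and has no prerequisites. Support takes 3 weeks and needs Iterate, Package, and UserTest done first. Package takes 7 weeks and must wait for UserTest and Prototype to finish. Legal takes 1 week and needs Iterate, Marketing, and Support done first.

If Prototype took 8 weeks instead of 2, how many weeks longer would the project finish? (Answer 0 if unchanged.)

As given, the longest chain is UserTest→Iterate→Marketing→Legal = 6+8+9+1 = 24, so the finish is 24 weeks.
Prototype has 5 weeks of float (longest path through it is 19).
The binding chain switches to Prototype→Package→Marketing→Legal = 8+7+9+1 = 25; finish 25 weeks.
Change in finish: 25 − 24 = +1 weeks.

1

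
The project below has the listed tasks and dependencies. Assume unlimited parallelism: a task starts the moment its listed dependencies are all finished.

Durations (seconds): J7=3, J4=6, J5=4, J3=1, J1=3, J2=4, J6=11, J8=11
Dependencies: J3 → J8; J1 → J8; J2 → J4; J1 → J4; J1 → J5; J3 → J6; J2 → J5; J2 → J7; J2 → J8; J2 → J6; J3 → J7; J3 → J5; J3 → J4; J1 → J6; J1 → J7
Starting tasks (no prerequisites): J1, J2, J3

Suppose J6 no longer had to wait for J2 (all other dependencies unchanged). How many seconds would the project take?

15

With the dependency in place, J2→J6 = 4+11 = 15 sets the finish at 15 seconds.
Without J2→J6, J6's earliest start moves from 4 to 3.
After: J2→J8 = 4+11 = 15 → 15 seconds.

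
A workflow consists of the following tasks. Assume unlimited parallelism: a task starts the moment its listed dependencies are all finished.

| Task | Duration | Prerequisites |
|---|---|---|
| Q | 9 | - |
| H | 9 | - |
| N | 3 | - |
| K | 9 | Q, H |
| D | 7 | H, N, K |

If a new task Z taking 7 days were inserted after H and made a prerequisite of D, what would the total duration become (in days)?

Originally the schedule takes 25 days.
With Z inserted, D now waits for max(H, N, K, Z).
New critical path: Q→K→D = 9+9+7 = 25 ⇒ 25 days.

25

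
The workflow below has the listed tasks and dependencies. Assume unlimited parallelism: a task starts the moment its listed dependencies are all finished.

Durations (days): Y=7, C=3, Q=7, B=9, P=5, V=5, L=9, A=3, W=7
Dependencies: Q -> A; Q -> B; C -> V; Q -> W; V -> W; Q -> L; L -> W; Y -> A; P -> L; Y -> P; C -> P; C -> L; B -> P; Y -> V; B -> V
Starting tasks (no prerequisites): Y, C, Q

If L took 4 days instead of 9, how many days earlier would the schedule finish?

The binding path is Q→B→P→L→W = 7+9+5+9+7 = 37; finish at 37 days.
Since L is critical, the -5 change carries straight to that chain (now 32 days).
That remains the longest chain; total 32 days.
Change in finish: 32 − 37 = -5 days.

5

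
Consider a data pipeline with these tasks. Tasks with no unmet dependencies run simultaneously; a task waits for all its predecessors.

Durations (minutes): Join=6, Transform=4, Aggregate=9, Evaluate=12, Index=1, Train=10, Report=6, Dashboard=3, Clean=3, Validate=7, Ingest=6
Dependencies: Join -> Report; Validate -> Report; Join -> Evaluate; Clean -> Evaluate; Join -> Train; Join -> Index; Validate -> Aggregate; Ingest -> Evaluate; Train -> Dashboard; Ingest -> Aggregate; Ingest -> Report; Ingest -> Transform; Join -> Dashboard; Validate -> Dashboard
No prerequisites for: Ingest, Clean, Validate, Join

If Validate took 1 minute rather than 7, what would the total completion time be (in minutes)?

19

Actual critical path: Join→Train→Dashboard = 6+10+3 = 19 ⇒ 19 minutes.
Validate has 3 minutes of float (longest path through it is 16).
The critical path is still Join→Train→Dashboard; finish is now 19 minutes.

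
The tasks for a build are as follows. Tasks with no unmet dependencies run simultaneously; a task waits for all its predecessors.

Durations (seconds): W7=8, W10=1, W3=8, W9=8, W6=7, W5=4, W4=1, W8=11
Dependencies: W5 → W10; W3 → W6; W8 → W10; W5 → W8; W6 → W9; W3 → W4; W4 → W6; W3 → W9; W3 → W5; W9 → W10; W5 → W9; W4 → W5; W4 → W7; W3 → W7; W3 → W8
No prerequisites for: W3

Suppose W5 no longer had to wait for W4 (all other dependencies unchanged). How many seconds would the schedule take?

25

With the dependency in place, W3→W4→W5→W8→W10 = 8+1+4+11+1 = 25 sets the finish at 25 seconds.
Without W4→W5, W5's earliest start moves from 9 to 8.
After: W3→W4→W6→W9→W10 = 8+1+7+8+1 = 25 → 25 seconds.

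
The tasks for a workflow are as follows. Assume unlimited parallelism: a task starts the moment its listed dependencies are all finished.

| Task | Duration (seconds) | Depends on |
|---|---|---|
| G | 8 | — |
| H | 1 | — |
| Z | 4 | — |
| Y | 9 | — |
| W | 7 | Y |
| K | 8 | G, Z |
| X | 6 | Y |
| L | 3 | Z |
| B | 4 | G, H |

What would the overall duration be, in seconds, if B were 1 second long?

Baseline: G→K = 8+8 = 16 → 16 seconds.
B is off the critical path — its longest chain is 12 seconds, giving 4 of slack.
The critical path is still G→K; finish is now 16 seconds.

16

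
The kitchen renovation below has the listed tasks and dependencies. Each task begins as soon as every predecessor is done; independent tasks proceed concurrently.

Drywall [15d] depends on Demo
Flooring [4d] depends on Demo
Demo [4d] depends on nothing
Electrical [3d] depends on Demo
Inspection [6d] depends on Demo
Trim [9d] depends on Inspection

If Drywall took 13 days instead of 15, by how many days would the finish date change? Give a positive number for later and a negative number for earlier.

0

The binding path is Demo→Drywall = 4+15 = 19; finish at 19 days.
Drywall is on the critical path; changing it to 13 makes that path 17 days.
Now Demo→Inspection→Trim = 4+6+9 = 19 is longest, so the finish becomes 19 days.
Change in finish: 19 − 19 = +0 days.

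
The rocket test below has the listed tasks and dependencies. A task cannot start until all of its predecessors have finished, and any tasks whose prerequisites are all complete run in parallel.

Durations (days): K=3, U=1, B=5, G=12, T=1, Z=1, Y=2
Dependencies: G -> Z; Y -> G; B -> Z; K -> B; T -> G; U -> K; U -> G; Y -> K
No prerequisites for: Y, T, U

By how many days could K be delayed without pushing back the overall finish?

Critical path: Y→G→Z = 2+12+1 = 15, so the finish is 15 days.
K finishes as early as 5 and must finish by 9.
Slack of K = 6 − 2 = 4 days.

4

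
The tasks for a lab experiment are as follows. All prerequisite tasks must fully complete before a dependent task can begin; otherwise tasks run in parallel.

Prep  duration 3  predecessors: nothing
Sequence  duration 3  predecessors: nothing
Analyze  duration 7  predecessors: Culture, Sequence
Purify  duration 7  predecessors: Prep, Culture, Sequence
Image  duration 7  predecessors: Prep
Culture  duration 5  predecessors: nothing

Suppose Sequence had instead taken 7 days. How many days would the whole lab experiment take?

Baseline: Culture→Purify = 5+7 = 12 → 12 days.
The longest path through Sequence is only 10 days, so Sequence has float 2.
The binding chain switches to Sequence→Purify = 7+7 = 14; finish 14 days.

14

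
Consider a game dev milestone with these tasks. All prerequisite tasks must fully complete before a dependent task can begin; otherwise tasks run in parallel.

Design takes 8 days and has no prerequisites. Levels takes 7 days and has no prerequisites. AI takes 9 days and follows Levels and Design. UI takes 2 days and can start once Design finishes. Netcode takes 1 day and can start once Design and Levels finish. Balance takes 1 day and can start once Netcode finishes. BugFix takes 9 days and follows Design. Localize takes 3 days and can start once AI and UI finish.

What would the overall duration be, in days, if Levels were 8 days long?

20

Actual critical path: Design→AI→Localize = 8+9+3 = 20 ⇒ 20 days.
Levels has 1 day of float (longest path through it is 19).
The critical path is still Design→AI→Localize; finish is now 20 days.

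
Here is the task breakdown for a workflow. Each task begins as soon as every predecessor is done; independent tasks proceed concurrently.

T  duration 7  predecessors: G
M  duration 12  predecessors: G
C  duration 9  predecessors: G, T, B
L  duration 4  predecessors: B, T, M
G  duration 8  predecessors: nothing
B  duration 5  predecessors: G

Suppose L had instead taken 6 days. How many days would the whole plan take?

26

Baseline: G→M→L = 8+12+4 = 24 → 24 days.
Since L is critical, the +2 change carries straight to that chain (now 26 days).
That remains the longest chain; total 26 days.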